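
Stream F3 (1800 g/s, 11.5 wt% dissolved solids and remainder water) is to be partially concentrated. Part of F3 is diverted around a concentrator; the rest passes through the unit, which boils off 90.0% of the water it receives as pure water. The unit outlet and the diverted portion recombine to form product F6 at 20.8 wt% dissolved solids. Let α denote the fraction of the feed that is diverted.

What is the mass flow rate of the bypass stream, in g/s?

All 1800×0.115 = 207 g/s of dissolved solids reaches F6, so F6 = 207/0.208 = 995.19 g/s and vapour = 804.81 g/s.
The evaporator receives (1−α)·1800 of feed at 0.885 water and removes 0.900 of that water:
0.900×0.885×(1−α)×1800 = 804.81
(1−α) = 804.81/1433.7 = 0.5614;  α = 0.4386.
Bypass flow = 0.4386×1800 = 789.57 g/s.

789.6 g/s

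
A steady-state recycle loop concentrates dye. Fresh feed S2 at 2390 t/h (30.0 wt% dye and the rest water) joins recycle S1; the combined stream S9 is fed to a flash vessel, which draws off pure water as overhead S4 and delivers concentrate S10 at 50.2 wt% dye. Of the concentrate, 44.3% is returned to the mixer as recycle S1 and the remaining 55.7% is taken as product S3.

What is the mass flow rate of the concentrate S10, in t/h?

2564 t/h

Overall dye balance (none leaves overhead): dye in fresh feed = dye in product, i.e. 2390×0.300 = (1−0.443)·S10·0.502.
S10 = 717/(0.502×0.557) = 2564.2 t/h.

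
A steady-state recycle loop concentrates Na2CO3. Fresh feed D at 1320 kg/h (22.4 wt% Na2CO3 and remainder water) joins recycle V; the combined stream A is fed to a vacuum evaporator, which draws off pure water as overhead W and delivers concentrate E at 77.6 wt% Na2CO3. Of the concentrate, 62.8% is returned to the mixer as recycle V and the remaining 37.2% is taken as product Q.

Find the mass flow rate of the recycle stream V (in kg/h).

Overall Na2CO3 balance (none leaves overhead): Na2CO3 in fresh feed = Na2CO3 in product, i.e. 1320×0.224 = (1−0.628)·E·0.776.
E = 295.68/(0.776×0.372) = 1024.3 kg/h.
Recycle V = 0.628×1024.3 = 643.25 kg/h.

643.2 kg/h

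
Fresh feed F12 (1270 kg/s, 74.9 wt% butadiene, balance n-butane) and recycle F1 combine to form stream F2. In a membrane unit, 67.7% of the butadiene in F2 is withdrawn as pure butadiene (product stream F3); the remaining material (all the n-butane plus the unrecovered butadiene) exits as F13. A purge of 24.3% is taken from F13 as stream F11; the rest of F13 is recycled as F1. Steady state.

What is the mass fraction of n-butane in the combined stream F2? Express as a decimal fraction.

n-butane enters only via F12 and leaves only via the purge: 1270×0.251 = 0.243×(n-butane in F13), and the membrane unit passes all n-butane, so n-butane in F2 = n-butane in F13 = 1311.8 kg/s.
butadiene in F2: m_A = 1270×0.749 + (1−0.243)·(1−0.677)·m_A, so m_A = 951.23/0.7555 = 1259.1 kg/s.
F2 = 1259.1 + 1311.8 = 2570.9 kg/s.
n-butane fraction in F2 = 1311.8/2570.9 = 0.510.

0.510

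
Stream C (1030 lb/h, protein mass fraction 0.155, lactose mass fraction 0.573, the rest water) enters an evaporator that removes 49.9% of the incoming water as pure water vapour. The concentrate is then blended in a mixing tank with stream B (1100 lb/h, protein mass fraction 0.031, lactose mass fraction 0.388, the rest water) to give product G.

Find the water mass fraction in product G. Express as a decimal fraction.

Vapour removed = 0.499×0.272×1030 = 139.8 lb/h; concentrate = 890.2 lb/h.
water reaching the mixer = 140.36 (from concentrate) + 1100×0.581 = 779.46 lb/h.
Product flow = 890.2 + 1100 = 1990.2 lb/h; water fraction = 0.392.

0.392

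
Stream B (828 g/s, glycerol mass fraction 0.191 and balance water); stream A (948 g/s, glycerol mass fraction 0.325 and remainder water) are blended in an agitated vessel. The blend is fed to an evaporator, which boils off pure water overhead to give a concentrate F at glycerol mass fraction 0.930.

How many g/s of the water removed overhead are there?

1275 g/s

glycerol entering = 828×0.191 + 948×0.325 = 466.25 g/s.
All glycerol reports to F, so F = 466.25/0.930 = 501.34 g/s.
Total feed = 1776 g/s; overhead = 1776 − 501.34 = 1274.7 g/s.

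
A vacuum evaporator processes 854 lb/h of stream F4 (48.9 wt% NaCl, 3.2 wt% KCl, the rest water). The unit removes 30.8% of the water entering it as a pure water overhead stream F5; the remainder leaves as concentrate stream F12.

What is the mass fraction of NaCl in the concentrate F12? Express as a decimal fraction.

0.574

NaCl is not removed: 854×0.489 = 417.61 lb/h of NaCl enters F12.
water entering = 854×0.479 = 409.07 lb/h; overhead removed = 0.308×409.07 = 125.99 lb/h.
Concentrate = 854 − 125.99 = 728.01 lb/h.
Mass fraction = 417.61/728.01 = 0.574.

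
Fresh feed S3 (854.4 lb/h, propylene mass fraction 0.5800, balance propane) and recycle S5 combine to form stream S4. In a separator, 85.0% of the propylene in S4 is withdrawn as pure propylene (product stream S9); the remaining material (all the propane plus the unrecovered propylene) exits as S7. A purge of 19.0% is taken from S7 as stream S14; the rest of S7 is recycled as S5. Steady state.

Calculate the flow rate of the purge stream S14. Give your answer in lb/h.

propane enters only via S3 and leaves only via the purge: 854.4×0.420 = 0.190×(propane in S7), and the separator passes all propane, so propane in S4 = propane in S7 = 1888.7 lb/h.
propylene in S4: m_A = 854.4×0.580 + (1−0.190)·(1−0.850)·m_A, so m_A = 495.55/0.8785 = 564.09 lb/h.
S7 = (1−0.850)×564.09 + 1888.7 = 1973.3 lb/h.
Purge S14 = 0.190×1973.3 = 374.92 lb/h.

374.9 lb/h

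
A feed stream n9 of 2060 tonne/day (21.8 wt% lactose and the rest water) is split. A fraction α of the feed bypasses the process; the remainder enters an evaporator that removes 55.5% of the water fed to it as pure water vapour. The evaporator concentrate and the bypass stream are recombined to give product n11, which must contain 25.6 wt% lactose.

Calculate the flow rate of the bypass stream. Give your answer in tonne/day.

All 2060×0.218 = 449.08 tonne/day of lactose reaches n11, so n11 = 449.08/0.256 = 1754.2 tonne/day and vapour = 305.78 tonne/day.
The evaporator receives (1−α)·2060 of feed at 0.782 water and removes 0.555 of that water:
0.555×0.782×(1−α)×2060 = 305.78
(1−α) = 305.78/894.06 = 0.3420;  α = 0.6580.
Bypass flow = 0.6580×2060 = 1355.5 tonne/day.

1355 tonne/day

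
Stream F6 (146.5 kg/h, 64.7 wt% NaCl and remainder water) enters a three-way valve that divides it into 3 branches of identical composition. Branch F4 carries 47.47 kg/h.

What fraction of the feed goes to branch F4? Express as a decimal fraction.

0.324

Fraction to F4 = 47.47/146.5 = 0.3240.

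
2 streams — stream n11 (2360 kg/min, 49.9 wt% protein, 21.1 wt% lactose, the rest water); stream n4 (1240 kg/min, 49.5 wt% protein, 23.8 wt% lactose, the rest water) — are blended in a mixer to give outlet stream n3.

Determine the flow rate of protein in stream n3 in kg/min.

protein out = protein in = 2360×0.499 + 1240×0.495 = 1791.4 kg/min.

1791 kg/min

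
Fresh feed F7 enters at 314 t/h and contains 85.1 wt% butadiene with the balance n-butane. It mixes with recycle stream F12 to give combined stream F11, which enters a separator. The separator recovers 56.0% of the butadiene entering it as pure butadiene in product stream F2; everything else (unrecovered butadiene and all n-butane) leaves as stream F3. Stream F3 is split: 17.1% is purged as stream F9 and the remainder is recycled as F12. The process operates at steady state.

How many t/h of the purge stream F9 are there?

n-butane enters only via F7 and leaves only via the purge: 314×0.149 = 0.171×(n-butane in F3), and the separator passes all n-butane, so n-butane in F11 = n-butane in F3 = 273.6 t/h.
butadiene in F11: m_A = 314×0.851 + (1−0.171)·(1−0.560)·m_A, so m_A = 267.21/0.6352 = 420.65 t/h.
F3 = (1−0.560)×420.65 + 273.6 = 458.69 t/h.
Purge F9 = 0.171×458.69 = 78.436 t/h.

78.44 t/h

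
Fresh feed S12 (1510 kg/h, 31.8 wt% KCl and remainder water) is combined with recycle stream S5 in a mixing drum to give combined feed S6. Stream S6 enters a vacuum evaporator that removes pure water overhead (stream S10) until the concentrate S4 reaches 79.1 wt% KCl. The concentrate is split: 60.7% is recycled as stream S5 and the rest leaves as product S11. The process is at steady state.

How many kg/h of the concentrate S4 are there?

1545 kg/h

Overall KCl balance (none leaves overhead): KCl in fresh feed = KCl in product, i.e. 1510×0.318 = (1−0.607)·S4·0.791.
S4 = 480.18/(0.791×0.393) = 1544.7 kg/h.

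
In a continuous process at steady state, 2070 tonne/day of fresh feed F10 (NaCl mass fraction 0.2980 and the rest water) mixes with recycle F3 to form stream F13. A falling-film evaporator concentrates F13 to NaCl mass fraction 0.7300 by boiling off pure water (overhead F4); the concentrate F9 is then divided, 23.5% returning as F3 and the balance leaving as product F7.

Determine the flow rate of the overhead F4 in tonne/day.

Overall NaCl balance (none leaves overhead): NaCl in fresh feed = NaCl in product, i.e. 2070×0.298 = (1−0.235)·F9·0.730.
F9 = 616.86/(0.730×0.765) = 1104.6 tonne/day.
Recycle F3 = 0.235×1104.6 = 259.58 tonne/day.
Combined feed F13 = 2070 + 259.58 = 2329.6 tonne/day.
Overhead F4 = F13 − F9 = 2329.6 − 1104.6 = 1225 tonne/day.

1225 tonne/day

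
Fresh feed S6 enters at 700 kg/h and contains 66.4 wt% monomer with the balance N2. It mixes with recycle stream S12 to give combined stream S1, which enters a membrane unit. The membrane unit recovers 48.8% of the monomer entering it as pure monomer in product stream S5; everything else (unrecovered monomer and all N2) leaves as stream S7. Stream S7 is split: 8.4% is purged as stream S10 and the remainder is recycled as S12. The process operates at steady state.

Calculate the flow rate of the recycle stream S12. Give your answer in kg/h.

N2 enters only via S6 and leaves only via the purge: 700×0.336 = 0.084×(N2 in S7), and the membrane unit passes all N2, so N2 in S1 = N2 in S7 = 2800 kg/h.
monomer in S1: m_A = 700×0.664 + (1−0.084)·(1−0.488)·m_A, so m_A = 464.8/0.5310 = 875.32 kg/h.
S7 = (1−0.488)×875.32 + 2800 = 3248.2 kg/h.
Recycle S12 = (1−0.084)×3248.2 = 2975.3 kg/h.

2975 kg/h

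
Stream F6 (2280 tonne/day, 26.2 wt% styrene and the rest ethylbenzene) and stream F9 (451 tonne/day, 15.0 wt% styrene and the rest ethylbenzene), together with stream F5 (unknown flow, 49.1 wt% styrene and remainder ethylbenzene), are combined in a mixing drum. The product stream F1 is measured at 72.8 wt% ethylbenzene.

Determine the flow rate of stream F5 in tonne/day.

Let F5 be the unknown flow. Total out = 2731 + F5.
ethylbenzene balance: 2066 + 0.509·F5 = 0.728·(2731 + F5)
(0.509 − 0.728)·F5 = 0.728×2731 − 2066 = -77.822
F5 = -77.822 / -0.219 = 355.35 tonne/day

355.4 tonne/day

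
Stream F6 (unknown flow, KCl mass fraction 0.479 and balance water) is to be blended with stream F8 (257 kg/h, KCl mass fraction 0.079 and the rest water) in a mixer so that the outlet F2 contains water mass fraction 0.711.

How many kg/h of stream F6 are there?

Let F6 be the unknown flow. Total out = 257 + F6.
water balance: 236.7 + 0.521·F6 = 0.711·(257 + F6)
(0.521 − 0.711)·F6 = 0.711×257 − 236.7 = -53.97
F6 = -53.97 / -0.190 = 284.05 kg/h

284.1 kg/h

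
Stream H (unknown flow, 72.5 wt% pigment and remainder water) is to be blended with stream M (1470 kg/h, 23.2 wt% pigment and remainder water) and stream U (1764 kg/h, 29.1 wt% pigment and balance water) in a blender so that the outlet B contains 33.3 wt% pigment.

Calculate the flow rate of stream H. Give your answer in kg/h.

Let H be the unknown flow. Total out = 3234 + H.
pigment balance: 854.36 + 0.725·H = 0.333·(3234 + H)
(0.725 − 0.333)·H = 0.333×3234 − 854.36 = 222.56
H = 222.56 / 0.392 = 567.75 kg/h

567.8 kg/h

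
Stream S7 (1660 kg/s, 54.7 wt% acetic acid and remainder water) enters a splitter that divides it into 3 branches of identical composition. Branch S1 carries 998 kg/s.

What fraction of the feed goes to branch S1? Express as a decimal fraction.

Fraction to S1 = 998/1660 = 0.6012.

0.601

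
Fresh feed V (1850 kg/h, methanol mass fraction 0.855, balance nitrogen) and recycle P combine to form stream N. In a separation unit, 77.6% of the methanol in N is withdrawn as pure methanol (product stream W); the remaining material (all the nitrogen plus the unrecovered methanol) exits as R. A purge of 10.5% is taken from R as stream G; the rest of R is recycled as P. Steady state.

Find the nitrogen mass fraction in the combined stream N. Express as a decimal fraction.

0.564

nitrogen enters only via V and leaves only via the purge: 1850×0.145 = 0.105×(nitrogen in R), and the separation unit passes all nitrogen, so nitrogen in N = nitrogen in R = 2554.8 kg/h.
methanol in N: m_A = 1850×0.855 + (1−0.105)·(1−0.776)·m_A, so m_A = 1581.8/0.7995 = 1978.4 kg/h.
N = 1978.4 + 2554.8 = 4533.1 kg/h.
nitrogen fraction in N = 2554.8/4533.1 = 0.564.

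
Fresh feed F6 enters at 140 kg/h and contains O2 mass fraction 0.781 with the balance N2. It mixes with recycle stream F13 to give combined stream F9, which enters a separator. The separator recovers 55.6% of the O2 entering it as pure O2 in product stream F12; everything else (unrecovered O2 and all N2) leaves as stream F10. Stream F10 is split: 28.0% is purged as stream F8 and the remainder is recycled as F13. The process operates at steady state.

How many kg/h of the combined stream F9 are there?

N2 enters only via F6 and leaves only via the purge: 140×0.219 = 0.280×(N2 in F10), and the separator passes all N2, so N2 in F9 = N2 in F10 = 109.5 kg/h.
O2 in F9: m_A = 140×0.781 + (1−0.280)·(1−0.556)·m_A, so m_A = 109.34/0.6803 = 160.72 kg/h.
F9 = 160.72 + 109.5 = 270.22 kg/h.

270.2 kg/h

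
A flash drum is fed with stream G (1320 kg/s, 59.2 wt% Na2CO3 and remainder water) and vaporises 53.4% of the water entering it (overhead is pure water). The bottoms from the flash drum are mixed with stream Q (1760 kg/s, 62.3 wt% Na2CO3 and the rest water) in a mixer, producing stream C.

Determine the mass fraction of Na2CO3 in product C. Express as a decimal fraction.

0.6725

Vapour removed = 0.534×0.408×1320 = 287.59 kg/s; concentrate = 1032.4 kg/s.
Na2CO3 reaching the mixer = 781.44 (from concentrate) + 1760×0.623 = 1877.9 kg/s.
Product flow = 1032.4 + 1760 = 2792.4 kg/s; Na2CO3 fraction = 0.6725.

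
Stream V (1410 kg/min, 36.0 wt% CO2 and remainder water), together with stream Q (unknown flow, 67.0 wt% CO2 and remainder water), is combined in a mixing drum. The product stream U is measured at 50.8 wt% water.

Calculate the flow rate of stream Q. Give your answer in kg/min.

Let Q be the unknown flow. Total out = 1410 + Q.
water balance: 902.4 + 0.330·Q = 0.508·(1410 + Q)
(0.330 − 0.508)·Q = 0.508×1410 − 902.4 = -186.12
Q = -186.12 / -0.178 = 1045.6 kg/min

1046 kg/min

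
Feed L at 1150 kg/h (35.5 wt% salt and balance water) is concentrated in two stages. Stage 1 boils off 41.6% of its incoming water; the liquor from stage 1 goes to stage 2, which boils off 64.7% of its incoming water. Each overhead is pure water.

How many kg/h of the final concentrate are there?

561.2 kg/h

water in feed = 1150×0.645 = 741.75 kg/h.
After stage 1: water left = (1−0.416)×741.75 = 433.18; stream total = 841.43 kg/h.
After stage 2: water left = (1−0.647)×433.18 = 152.91; final concentrate = 561.16 kg/h.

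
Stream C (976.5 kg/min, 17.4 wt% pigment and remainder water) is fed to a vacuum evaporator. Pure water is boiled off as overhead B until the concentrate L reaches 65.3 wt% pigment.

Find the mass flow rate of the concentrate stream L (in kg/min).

260.2 kg/min

pigment is conserved: 976.5×0.174 = 169.91 kg/min all reports to the concentrate.
Concentrate = 169.91/(target fraction) = 260.2 kg/min.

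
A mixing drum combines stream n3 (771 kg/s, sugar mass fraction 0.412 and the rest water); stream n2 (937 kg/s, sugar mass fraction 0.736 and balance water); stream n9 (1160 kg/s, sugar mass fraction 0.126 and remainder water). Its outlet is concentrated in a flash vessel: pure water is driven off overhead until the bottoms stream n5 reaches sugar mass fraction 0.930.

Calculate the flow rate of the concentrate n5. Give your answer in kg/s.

1240 kg/s

sugar entering = 771×0.412 + 937×0.736 + 1160×0.126 = 1153.4 kg/s.
All sugar reports to n5, so n5 = 1153.4/0.930 = 1240.3 kg/s.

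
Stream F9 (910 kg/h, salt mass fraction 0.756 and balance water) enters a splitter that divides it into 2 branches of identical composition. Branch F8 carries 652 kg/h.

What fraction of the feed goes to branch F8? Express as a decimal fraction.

Fraction to F8 = 652/910 = 0.7165.

0.716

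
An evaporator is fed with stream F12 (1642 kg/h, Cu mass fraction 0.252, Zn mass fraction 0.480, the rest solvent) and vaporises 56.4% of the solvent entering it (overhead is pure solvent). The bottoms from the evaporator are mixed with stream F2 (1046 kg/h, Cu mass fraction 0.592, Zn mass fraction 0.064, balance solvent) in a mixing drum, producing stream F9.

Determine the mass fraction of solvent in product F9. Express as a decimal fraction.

0.226

Vapour removed = 0.564×0.268×1642 = 248.19 kg/h; concentrate = 1393.8 kg/h.
solvent reaching the mixer = 191.86 (from concentrate) + 1046×0.344 = 551.69 kg/h.
Product flow = 1393.8 + 1046 = 2439.8 kg/h; solvent fraction = 0.226.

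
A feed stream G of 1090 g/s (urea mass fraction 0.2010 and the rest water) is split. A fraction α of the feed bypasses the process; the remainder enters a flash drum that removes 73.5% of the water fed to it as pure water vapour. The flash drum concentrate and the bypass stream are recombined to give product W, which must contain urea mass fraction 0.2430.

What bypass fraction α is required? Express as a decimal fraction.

All 1090×0.201 = 219.09 g/s of urea reaches W, so W = 219.09/0.243 = 901.6 g/s and vapour = 188.4 g/s.
The evaporator receives (1−α)·1090 of feed at 0.799 water and removes 0.735 of that water:
0.735×0.799×(1−α)×1090 = 188.4
(1−α) = 188.4/640.12 = 0.2943;  α = 0.7057.

0.706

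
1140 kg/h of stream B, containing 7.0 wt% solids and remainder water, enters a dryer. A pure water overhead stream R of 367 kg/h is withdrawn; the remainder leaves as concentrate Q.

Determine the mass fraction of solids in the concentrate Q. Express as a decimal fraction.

solids is not removed: 1140×0.070 = 79.8 kg/h of solids enters Q.
Concentrate = 1140 − 367 = 773 kg/h.
Mass fraction = 79.8/773 = 0.1032.

0.1032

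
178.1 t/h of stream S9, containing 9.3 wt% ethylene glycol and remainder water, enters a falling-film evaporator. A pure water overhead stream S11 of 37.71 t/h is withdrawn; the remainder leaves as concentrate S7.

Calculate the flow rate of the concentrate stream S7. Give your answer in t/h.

Concentrate = 178.1 − 37.71 = 140.39 t/h.

140.4 t/h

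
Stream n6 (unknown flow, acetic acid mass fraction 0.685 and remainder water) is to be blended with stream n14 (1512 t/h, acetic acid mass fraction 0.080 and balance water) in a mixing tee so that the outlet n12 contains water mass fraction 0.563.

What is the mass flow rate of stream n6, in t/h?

Let n6 be the unknown flow. Total out = 1512 + n6.
water balance: 1391 + 0.315·n6 = 0.563·(1512 + n6)
(0.315 − 0.563)·n6 = 0.563×1512 − 1391 = -539.78
n6 = -539.78 / -0.248 = 2176.5 t/h

2177 t/h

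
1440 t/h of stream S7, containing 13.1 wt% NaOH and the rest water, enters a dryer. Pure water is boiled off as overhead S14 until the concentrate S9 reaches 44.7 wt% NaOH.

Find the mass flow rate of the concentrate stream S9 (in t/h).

NaOH is conserved: 1440×0.131 = 188.64 t/h all reports to the concentrate.
Concentrate = 188.64/(target fraction) = 422.01 t/h.

422 t/h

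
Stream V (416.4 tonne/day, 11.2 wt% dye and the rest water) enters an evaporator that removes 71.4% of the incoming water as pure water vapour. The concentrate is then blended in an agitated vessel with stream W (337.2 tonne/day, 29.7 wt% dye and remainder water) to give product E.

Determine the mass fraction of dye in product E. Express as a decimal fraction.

0.2998

Vapour removed = 0.714×0.888×416.4 = 264.01 tonne/day; concentrate = 152.39 tonne/day.
dye reaching the mixer = 46.637 (from concentrate) + 337.2×0.297 = 146.79 tonne/day.
Product flow = 152.39 + 337.2 = 489.59 tonne/day; dye fraction = 0.2998.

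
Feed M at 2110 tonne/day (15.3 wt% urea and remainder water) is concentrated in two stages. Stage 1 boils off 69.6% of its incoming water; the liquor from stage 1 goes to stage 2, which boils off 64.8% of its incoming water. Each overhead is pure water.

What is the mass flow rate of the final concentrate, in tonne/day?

water in feed = 2110×0.847 = 1787.2 tonne/day.
After stage 1: water left = (1−0.696)×1787.2 = 543.3; stream total = 866.13 tonne/day.
After stage 2: water left = (1−0.648)×543.3 = 191.24; final concentrate = 514.07 tonne/day.

514.1 tonne/day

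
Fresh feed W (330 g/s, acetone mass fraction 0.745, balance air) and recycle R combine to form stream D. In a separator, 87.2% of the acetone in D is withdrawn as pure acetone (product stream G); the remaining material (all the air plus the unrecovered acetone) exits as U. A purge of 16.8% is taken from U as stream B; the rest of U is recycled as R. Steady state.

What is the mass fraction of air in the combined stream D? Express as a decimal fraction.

0.645

air enters only via W and leaves only via the purge: 330×0.255 = 0.168×(air in U), and the separator passes all air, so air in D = air in U = 500.89 g/s.
acetone in D: m_A = 330×0.745 + (1−0.168)·(1−0.872)·m_A, so m_A = 245.85/0.8935 = 275.15 g/s.
D = 275.15 + 500.89 = 776.05 g/s.
air fraction in D = 500.89/776.05 = 0.645.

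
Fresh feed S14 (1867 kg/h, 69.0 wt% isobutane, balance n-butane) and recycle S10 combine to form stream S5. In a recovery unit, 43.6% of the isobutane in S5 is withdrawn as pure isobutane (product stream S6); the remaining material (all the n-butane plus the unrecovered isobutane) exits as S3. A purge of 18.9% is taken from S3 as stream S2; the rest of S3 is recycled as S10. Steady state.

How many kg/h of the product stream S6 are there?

isobutane in S5: m_A = 1867×0.690 + (1−0.189)·(1−0.436)·m_A, so m_A = 1288.2/0.5426 = 2374.2 kg/h.
Product S6 = 0.436×2374.2 = 1035.2 kg/h.

1035 kg/h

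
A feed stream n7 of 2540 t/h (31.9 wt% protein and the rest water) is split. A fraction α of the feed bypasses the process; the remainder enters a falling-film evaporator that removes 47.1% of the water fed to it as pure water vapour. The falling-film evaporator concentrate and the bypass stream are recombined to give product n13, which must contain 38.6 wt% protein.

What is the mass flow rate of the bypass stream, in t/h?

1165 t/h

All 2540×0.319 = 810.26 t/h of protein reaches n13, so n13 = 810.26/0.386 = 2099.1 t/h and vapour = 440.88 t/h.
The evaporator receives (1−α)·2540 of feed at 0.681 water and removes 0.471 of that water:
0.471×0.681×(1−α)×2540 = 440.88
(1−α) = 440.88/814.71 = 0.5412;  α = 0.4588.
Bypass flow = 0.4588×2540 = 1165.5 t/h.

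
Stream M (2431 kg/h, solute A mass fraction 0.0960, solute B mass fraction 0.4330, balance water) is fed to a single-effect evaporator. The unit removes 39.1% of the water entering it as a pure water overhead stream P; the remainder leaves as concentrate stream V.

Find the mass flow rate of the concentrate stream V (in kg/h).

1983 kg/h

water entering = 2431×0.471 = 1145 kg/h; overhead removed = 0.391×1145 = 447.7 kg/h.
Concentrate = 2431 − 447.7 = 1983.3 kg/h.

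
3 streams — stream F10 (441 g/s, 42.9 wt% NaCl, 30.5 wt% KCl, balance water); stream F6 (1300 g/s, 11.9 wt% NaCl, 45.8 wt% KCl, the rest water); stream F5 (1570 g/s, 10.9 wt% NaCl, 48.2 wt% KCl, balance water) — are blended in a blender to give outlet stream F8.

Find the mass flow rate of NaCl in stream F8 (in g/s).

NaCl out = NaCl in = 441×0.429 + 1300×0.119 + 1570×0.109 = 515.02 g/s.

515 g/s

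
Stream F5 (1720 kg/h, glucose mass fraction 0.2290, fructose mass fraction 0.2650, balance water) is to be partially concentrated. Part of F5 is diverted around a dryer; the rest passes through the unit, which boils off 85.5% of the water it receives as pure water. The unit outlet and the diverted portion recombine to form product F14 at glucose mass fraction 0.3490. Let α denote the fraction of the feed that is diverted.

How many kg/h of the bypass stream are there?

353 kg/h

All 1720×0.229 = 393.88 kg/h of glucose reaches F14, so F14 = 393.88/0.349 = 1128.6 kg/h and vapour = 591.4 kg/h.
The evaporator receives (1−α)·1720 of feed at 0.506 water and removes 0.855 of that water:
0.855×0.506×(1−α)×1720 = 591.4
(1−α) = 591.4/744.12 = 0.7948;  α = 0.2052.
Bypass flow = 0.2052×1720 = 353 kg/h.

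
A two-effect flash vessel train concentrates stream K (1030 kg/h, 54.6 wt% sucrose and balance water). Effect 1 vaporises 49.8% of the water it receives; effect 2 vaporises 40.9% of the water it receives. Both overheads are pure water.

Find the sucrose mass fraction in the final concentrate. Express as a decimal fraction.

0.8021

water in feed = 1030×0.454 = 467.62 kg/h.
After stage 1: water left = (1−0.498)×467.62 = 234.75; stream total = 797.13 kg/h.
After stage 2: water left = (1−0.409)×234.75 = 138.73; final concentrate = 701.11 kg/h.
sucrose fraction = 562.38/701.11 = 0.8021.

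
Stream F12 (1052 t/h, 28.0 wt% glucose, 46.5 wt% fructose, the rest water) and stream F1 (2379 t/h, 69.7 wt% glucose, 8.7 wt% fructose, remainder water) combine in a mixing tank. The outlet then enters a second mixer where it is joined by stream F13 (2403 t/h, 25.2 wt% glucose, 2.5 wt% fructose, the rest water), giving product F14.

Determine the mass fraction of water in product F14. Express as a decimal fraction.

Overall, product flow = 5834 t/h.
water in = 1052×0.255 + 2379×0.216 + 2403×0.723 = 2519.5 t/h.
water fraction in F14 = 0.4319.

0.4319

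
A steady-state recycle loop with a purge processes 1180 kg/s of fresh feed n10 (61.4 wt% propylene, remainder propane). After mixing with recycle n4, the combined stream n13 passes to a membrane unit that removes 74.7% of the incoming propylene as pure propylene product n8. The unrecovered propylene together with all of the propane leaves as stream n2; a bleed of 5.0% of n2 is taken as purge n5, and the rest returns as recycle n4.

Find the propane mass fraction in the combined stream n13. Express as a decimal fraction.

0.905

propane enters only via n10 and leaves only via the purge: 1180×0.386 = 0.050×(propane in n2), and the membrane unit passes all propane, so propane in n13 = propane in n2 = 9109.6 kg/s.
propylene in n13: m_A = 1180×0.614 + (1−0.050)·(1−0.747)·m_A, so m_A = 724.52/0.7597 = 953.76 kg/s.
n13 = 953.76 + 9109.6 = 10063 kg/s.
propane fraction in n13 = 9109.6/10063 = 0.905.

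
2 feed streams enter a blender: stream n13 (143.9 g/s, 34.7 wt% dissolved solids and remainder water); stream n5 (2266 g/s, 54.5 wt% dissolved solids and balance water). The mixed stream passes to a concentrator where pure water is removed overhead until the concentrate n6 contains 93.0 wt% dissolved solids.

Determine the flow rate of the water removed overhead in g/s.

1028 g/s

dissolved solids entering = 143.9×0.347 + 2266×0.545 = 1284.9 g/s.
All dissolved solids reports to n6, so n6 = 1284.9/0.930 = 1381.6 g/s.
Total feed = 2409.9 g/s; overhead = 2409.9 − 1381.6 = 1028.3 g/s.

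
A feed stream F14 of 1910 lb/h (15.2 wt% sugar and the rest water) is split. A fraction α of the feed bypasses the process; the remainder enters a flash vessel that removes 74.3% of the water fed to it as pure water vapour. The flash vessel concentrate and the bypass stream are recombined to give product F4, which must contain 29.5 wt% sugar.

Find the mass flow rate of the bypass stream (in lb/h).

440.5 lb/h

All 1910×0.152 = 290.32 lb/h of sugar reaches F4, so F4 = 290.32/0.295 = 984.14 lb/h and vapour = 925.86 lb/h.
The evaporator receives (1−α)·1910 of feed at 0.848 water and removes 0.743 of that water:
0.743×0.848×(1−α)×1910 = 925.86
(1−α) = 925.86/1203.4 = 0.7694;  α = 0.2306.
Bypass flow = 0.2306×1910 = 440.52 lb/h.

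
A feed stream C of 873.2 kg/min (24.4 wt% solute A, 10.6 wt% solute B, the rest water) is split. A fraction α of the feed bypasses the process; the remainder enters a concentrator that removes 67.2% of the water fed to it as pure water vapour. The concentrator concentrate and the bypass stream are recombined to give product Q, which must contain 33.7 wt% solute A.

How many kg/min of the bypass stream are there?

321.5 kg/min

All 873.2×0.244 = 213.06 kg/min of solute A reaches Q, so Q = 213.06/0.337 = 632.23 kg/min and vapour = 240.97 kg/min.
The evaporator receives (1−α)·873.2 of feed at 0.650 water and removes 0.672 of that water:
0.672×0.650×(1−α)×873.2 = 240.97
(1−α) = 240.97/381.41 = 0.6318;  α = 0.3682.
Bypass flow = 0.3682×873.2 = 321.52 kg/min.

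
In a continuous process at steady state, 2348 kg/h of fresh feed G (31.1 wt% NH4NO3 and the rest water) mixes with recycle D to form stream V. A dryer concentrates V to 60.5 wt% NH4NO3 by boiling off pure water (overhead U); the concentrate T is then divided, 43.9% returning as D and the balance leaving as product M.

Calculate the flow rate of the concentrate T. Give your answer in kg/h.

Overall NH4NO3 balance (none leaves overhead): NH4NO3 in fresh feed = NH4NO3 in product, i.e. 2348×0.311 = (1−0.439)·T·0.605.
T = 730.23/(0.605×0.561) = 2151.5 kg/h.

2151 kg/h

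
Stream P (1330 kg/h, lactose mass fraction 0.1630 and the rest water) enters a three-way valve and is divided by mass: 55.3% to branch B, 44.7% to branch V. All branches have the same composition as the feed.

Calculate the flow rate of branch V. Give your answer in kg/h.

594.5 kg/h

Branch V flow = 0.447×1330 = 594.51 kg/h.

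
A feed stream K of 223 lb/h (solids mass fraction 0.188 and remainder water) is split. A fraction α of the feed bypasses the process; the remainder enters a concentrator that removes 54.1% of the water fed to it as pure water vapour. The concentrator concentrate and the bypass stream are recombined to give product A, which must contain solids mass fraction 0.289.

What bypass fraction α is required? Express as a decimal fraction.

0.204

All 223×0.188 = 41.924 lb/h of solids reaches A, so A = 41.924/0.289 = 145.07 lb/h and vapour = 77.934 lb/h.
The evaporator receives (1−α)·223 of feed at 0.812 water and removes 0.541 of that water:
0.541×0.812×(1−α)×223 = 77.934
(1−α) = 77.934/97.962 = 0.7956;  α = 0.2044.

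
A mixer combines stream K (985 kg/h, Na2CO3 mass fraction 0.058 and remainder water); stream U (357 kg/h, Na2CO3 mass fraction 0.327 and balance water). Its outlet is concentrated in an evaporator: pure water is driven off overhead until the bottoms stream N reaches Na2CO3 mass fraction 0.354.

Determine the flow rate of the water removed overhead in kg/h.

850.8 kg/h

Na2CO3 entering = 985×0.058 + 357×0.327 = 173.87 kg/h.
All Na2CO3 reports to N, so N = 173.87/0.354 = 491.16 kg/h.
Total feed = 1342 kg/h; overhead = 1342 − 491.16 = 850.84 kg/h.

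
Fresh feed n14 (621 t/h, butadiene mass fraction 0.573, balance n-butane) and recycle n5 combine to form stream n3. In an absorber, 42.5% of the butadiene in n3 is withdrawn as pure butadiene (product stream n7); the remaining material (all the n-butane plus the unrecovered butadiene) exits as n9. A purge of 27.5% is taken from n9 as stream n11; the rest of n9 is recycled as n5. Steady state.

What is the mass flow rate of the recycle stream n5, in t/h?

953.5 t/h

n-butane enters only via n14 and leaves only via the purge: 621×0.427 = 0.275×(n-butane in n9), and the absorber passes all n-butane, so n-butane in n3 = n-butane in n9 = 964.24 t/h.
butadiene in n3: m_A = 621×0.573 + (1−0.275)·(1−0.425)·m_A, so m_A = 355.83/0.5831 = 610.22 t/h.
n9 = (1−0.425)×610.22 + 964.24 = 1315.1 t/h.
Recycle n5 = (1−0.275)×1315.1 = 953.46 t/h.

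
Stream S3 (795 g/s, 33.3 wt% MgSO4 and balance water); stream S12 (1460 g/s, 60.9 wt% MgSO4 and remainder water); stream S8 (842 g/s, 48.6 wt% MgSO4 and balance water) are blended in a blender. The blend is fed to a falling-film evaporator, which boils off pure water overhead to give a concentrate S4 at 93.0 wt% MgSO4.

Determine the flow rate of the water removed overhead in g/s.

1416 g/s

MgSO4 entering = 795×0.333 + 1460×0.609 + 842×0.486 = 1563.1 g/s.
All MgSO4 reports to S4, so S4 = 1563.1/0.930 = 1680.7 g/s.
Total feed = 3097 g/s; overhead = 3097 − 1680.7 = 1416.3 g/s.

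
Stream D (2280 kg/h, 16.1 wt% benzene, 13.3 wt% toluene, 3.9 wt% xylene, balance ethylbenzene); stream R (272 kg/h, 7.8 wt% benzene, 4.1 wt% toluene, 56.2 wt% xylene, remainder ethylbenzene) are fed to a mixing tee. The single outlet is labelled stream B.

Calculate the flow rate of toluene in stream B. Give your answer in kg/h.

314.4 kg/h

toluene out = toluene in = 2280×0.133 + 272×0.041 = 314.39 kg/h.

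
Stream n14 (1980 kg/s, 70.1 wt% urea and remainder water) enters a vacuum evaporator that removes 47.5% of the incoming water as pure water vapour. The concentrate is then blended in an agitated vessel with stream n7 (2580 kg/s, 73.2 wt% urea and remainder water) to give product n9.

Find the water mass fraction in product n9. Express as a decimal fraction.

Vapour removed = 0.475×0.299×1980 = 281.21 kg/s; concentrate = 1698.8 kg/s.
water reaching the mixer = 310.81 (from concentrate) + 2580×0.268 = 1002.3 kg/s.
Product flow = 1698.8 + 2580 = 4278.8 kg/s; water fraction = 0.234.

0.234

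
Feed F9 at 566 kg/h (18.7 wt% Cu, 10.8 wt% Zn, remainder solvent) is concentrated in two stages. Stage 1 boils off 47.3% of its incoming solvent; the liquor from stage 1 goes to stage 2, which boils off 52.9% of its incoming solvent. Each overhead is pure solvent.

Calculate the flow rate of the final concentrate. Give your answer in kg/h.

solvent in feed = 566×0.705 = 399.03 kg/h.
After stage 1: solvent left = (1−0.473)×399.03 = 210.29; stream total = 377.26 kg/h.
After stage 2: solvent left = (1−0.529)×210.29 = 99.046; final concentrate = 266.02 kg/h.

266 kg/h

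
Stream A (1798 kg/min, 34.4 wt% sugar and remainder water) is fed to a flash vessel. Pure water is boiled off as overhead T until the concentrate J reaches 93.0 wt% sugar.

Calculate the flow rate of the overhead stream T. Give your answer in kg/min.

1133 kg/min

sugar is conserved: 1798×0.344 = 618.51 kg/min all reports to the concentrate.
Concentrate = 618.51/(target fraction) = 665.07 kg/min.
Overhead = 1798 − 665.07 = 1132.9 kg/min.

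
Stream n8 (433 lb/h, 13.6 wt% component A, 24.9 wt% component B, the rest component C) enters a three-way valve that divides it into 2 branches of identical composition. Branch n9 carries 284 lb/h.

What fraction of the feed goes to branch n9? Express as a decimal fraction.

0.656

Fraction to n9 = 284/433 = 0.6559.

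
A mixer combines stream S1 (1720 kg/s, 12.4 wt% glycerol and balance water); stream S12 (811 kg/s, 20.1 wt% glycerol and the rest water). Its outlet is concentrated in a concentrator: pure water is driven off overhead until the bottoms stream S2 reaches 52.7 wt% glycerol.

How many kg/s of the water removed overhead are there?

1817 kg/s

glycerol entering = 1720×0.124 + 811×0.201 = 376.29 kg/s.
All glycerol reports to S2, so S2 = 376.29/0.527 = 714.02 kg/s.
Total feed = 2531 kg/s; overhead = 2531 − 714.02 = 1817 kg/s.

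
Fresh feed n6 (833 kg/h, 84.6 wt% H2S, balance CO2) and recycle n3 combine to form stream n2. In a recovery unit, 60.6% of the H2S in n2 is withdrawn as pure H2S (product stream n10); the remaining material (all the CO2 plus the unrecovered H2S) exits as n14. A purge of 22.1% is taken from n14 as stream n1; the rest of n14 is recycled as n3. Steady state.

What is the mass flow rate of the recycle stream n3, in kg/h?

CO2 enters only via n6 and leaves only via the purge: 833×0.154 = 0.221×(CO2 in n14), and the recovery unit passes all CO2, so CO2 in n2 = CO2 in n14 = 580.46 kg/h.
H2S in n2: m_A = 833×0.846 + (1−0.221)·(1−0.606)·m_A, so m_A = 704.72/0.6931 = 1016.8 kg/h.
n14 = (1−0.606)×1016.8 + 580.46 = 981.08 kg/h.
Recycle n3 = (1−0.221)×981.08 = 764.26 kg/h.

764.3 kg/h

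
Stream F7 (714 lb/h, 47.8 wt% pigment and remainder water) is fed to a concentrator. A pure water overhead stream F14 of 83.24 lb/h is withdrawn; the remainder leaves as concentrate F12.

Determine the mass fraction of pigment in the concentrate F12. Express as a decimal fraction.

pigment is not removed: 714×0.478 = 341.29 lb/h of pigment enters F12.
Concentrate = 714 − 83.24 = 630.76 lb/h.
Mass fraction = 341.29/630.76 = 0.541.

0.541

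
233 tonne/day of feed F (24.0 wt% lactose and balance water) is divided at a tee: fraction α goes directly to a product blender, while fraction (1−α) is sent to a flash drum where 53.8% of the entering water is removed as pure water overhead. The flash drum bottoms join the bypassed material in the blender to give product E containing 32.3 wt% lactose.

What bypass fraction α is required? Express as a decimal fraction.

0.372

All 233×0.240 = 55.92 tonne/day of lactose reaches E, so E = 55.92/0.323 = 173.13 tonne/day and vapour = 59.873 tonne/day.
The evaporator receives (1−α)·233 of feed at 0.760 water and removes 0.538 of that water:
0.538×0.760×(1−α)×233 = 59.873
(1−α) = 59.873/95.269 = 0.6285;  α = 0.3715.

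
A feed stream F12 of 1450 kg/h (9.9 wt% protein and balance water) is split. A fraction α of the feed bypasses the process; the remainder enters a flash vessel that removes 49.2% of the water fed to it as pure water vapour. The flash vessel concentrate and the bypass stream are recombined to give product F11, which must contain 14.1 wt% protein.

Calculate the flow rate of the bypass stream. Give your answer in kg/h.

All 1450×0.099 = 143.55 kg/h of protein reaches F11, so F11 = 143.55/0.141 = 1018.1 kg/h and vapour = 431.91 kg/h.
The evaporator receives (1−α)·1450 of feed at 0.901 water and removes 0.492 of that water:
0.492×0.901×(1−α)×1450 = 431.91
(1−α) = 431.91/642.77 = 0.6720;  α = 0.3280.
Bypass flow = 0.3280×1450 = 475.67 kg/h.

475.7 kg/h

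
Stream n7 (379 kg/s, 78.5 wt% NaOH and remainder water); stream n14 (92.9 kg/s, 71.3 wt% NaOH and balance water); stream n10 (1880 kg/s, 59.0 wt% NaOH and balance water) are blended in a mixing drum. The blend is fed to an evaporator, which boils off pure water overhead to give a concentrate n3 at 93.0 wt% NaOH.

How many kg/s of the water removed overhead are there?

768.1 kg/s

NaOH entering = 379×0.785 + 92.9×0.713 + 1880×0.590 = 1473 kg/s.
All NaOH reports to n3, so n3 = 1473/0.930 = 1583.8 kg/s.
Total feed = 2351.9 kg/s; overhead = 2351.9 − 1583.8 = 768.08 kg/s.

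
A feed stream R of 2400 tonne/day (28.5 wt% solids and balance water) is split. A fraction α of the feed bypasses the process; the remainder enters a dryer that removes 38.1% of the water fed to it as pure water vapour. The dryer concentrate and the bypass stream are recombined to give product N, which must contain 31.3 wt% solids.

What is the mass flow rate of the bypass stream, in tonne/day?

All 2400×0.285 = 684 tonne/day of solids reaches N, so N = 684/0.313 = 2185.3 tonne/day and vapour = 214.7 tonne/day.
The evaporator receives (1−α)·2400 of feed at 0.715 water and removes 0.381 of that water:
0.381×0.715×(1−α)×2400 = 214.7
(1−α) = 214.7/653.8 = 0.3284;  α = 0.6716.
Bypass flow = 0.6716×2400 = 1611.9 tonne/day.

1612 tonne/day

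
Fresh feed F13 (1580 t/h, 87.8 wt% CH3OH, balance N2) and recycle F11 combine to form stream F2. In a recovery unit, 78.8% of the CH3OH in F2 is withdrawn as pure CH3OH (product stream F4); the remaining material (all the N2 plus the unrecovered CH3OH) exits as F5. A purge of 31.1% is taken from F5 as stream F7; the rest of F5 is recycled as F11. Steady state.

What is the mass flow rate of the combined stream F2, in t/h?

2244 t/h

N2 enters only via F13 and leaves only via the purge: 1580×0.122 = 0.311×(N2 in F5), and the recovery unit passes all N2, so N2 in F2 = N2 in F5 = 619.81 t/h.
CH3OH in F2: m_A = 1580×0.878 + (1−0.311)·(1−0.788)·m_A, so m_A = 1387.2/0.8539 = 1624.5 t/h.
F2 = 1624.5 + 619.81 = 2244.3 t/h.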